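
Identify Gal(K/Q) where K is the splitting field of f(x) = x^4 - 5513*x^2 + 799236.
Gal(K/Q) = Z/2Z (cyclic of order 2)

f factors as (x^2 - 149)(x^2 - 5364), so the splitting field is K = Q(sqrt(149), sqrt(5364)). The squarefree part of 149 is 149 and the squarefree part of 5364 is also 149, so sqrt(149) and sqrt(5364) are both rational multiples of sqrt(149). Hence Q(sqrt(149)) = Q(sqrt(5364)) = Q(sqrt(149)), and the splitting field collapses to a single degree-2 extension with Galois group Z/2Z.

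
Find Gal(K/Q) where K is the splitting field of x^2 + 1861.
Gal(K/Q) = Z/2Z (cyclic of order 2)

x^2 + 1861 is irreducible over Q since -1861 is not a rational square. The splitting field Q(sqrt(-1861)) has degree 2 over Q, and its unique nontrivial automorphism is sqrt(-1861) ↦ -sqrt(-1861). Hence Gal(Q(sqrt(-1861))/Q) = Z/2Z.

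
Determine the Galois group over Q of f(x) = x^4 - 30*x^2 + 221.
Gal(K/Q) = V_4 (Klein four-group, Z/2Z × Z/2Z)

f factors as (x^2 - 17)(x^2 - 13), so the splitting field is K = Q(sqrt(17), sqrt(13)). The elements 17, 13, 221 are all non-squares in Q, so sqrt(17) and sqrt(13) generate independent quadratic extensions. Thus [K:Q] = 4 and Gal(K/Q) is generated by the two order-2 automorphisms sqrt(17) ↦ -sqrt(17) and sqrt(13) ↦ -sqrt(13), giving V_4.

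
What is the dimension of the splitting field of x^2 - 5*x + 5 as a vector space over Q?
[K:Q] = 2

The discriminant of x^2 + (-5)*x + (5) is b^2 - 4c = 25 - (20) = 5. Since 5 is not a perfect square in Q, the polynomial is irreducible over Q. Its two roots generate a degree-2 extension, so [K:Q] = 2.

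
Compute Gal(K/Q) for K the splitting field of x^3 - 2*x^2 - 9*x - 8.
Gal(K/Q) = S_3 (symmetric group of order 6)

Compute the discriminant of x^3 + (-2)*x^2 + (-9)*x + (-8): Δ = -1336. Since Δ is not a rational square, the Galois group is not contained in A_3; it must be the full S_3 (irreducibility of the cubic rules out anything smaller).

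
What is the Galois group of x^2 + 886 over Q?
Gal(K/Q) = Z/2Z (cyclic of order 2)

x^2 + 886 is irreducible over Q since -886 is not a rational square. The splitting field Q(sqrt(-886)) has degree 2 over Q, and its unique nontrivial automorphism is sqrt(-886) ↦ -sqrt(-886). Hence Gal(Q(sqrt(-886))/Q) = Z/2Z.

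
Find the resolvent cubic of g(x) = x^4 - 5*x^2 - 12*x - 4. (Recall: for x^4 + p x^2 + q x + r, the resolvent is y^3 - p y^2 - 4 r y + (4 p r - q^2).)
h(y) = y^3 + 5*y^2 + 16*y - 64

Identify coefficients: p = -5, q = -12, r = -4.
Plug into h(y) = y^3 - p y^2 - 4 r y + (4 p r - q^2):
  h(y) = y^3 - (-5) y^2 - 4*(-4) y + (4*(-5)*(-4) - (-12)^2)
       = y^3 + (5) y^2 + (16) y + (-64).
Simplifying: h(y) = y^3 + 5*y^2 + 16*y - 64.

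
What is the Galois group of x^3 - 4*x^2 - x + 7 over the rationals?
Gal(K/Q) = S_3 (symmetric group of order 6)

Compute the discriminant of x^3 + (-4)*x^2 + (-1)*x + (7): Δ = 993. Since Δ is not a rational square, the Galois group is not contained in A_3; it must be the full S_3 (irreducibility of the cubic rules out anything smaller).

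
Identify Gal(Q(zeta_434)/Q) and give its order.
|Gal(Q(zeta_434)/Q)| = phi(434) = 180; group ≅ (Z/434Z)^* ≅ Z/6Z × Z/30Z

The n-th cyclotomic polynomial Φ_434(x) is the minimal polynomial of zeta_434 over Q and has degree phi(434) = 180. So Q(zeta_434) is a degree-180 Galois extension with Galois group (Z/434Z)^*. By CRT, (Z/434Z)^* ≅ (Z/2Z)^* × (Z/7Z)^* × (Z/31Z)^*. Each prime-power unit group is (Z/2Z)^* ≅ trivial group (order 1); (Z/7Z)^* ≅ Z/6Z; (Z/31Z)^* ≅ Z/30Z. Hence Gal(Q(zeta_434)/Q) ≅ Z/6Z × Z/30Z.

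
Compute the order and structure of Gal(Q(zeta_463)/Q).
|Gal(Q(zeta_463)/Q)| = phi(463) = 462; group ≅ (Z/463Z)^* ≅ Z/462Z

The n-th cyclotomic polynomial Φ_463(x) is the minimal polynomial of zeta_463 over Q and has degree phi(463) = 462. So Q(zeta_463) is a degree-462 Galois extension with Galois group (Z/463Z)^*. (Z/463Z)^* is cyclic since 463 is an odd prime power (or 4). Hence Gal(Q(zeta_463)/Q) ≅ Z/462Z.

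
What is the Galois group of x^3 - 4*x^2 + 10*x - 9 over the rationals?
Gal(K/Q) = S_3 (symmetric group of order 6)

Compute the discriminant of x^3 + (-4)*x^2 + (10)*x + (-9): Δ = -411. Since Δ is not a rational square, the Galois group is not contained in A_3; it must be the full S_3 (irreducibility of the cubic rules out anything smaller).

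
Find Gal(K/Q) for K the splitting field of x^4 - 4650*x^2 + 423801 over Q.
Gal(K/Q) = Z/2Z (cyclic of order 2)

f factors as (x^2 - 4557)(x^2 - 93), so the splitting field is K = Q(sqrt(4557), sqrt(93)). The squarefree part of 4557 is 93 and the squarefree part of 93 is also 93, so sqrt(4557) and sqrt(93) are both rational multiples of sqrt(93). Hence Q(sqrt(4557)) = Q(sqrt(93)) = Q(sqrt(93)), and the splitting field collapses to a single degree-2 extension with Galois group Z/2Z.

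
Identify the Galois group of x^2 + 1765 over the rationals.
Gal(K/Q) = Z/2Z (cyclic of order 2)

x^2 + 1765 is irreducible over Q since -1765 is not a rational square. The splitting field Q(sqrt(-1765)) has degree 2 over Q, and its unique nontrivial automorphism is sqrt(-1765) ↦ -sqrt(-1765). Hence Gal(Q(sqrt(-1765))/Q) = Z/2Z.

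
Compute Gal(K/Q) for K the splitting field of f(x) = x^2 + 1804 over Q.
Gal(K/Q) = Z/2Z (cyclic of order 2)

x^2 + 1804 is irreducible over Q since -1804 is not a rational square. The splitting field Q(sqrt(-1804)) has degree 2 over Q, and its unique nontrivial automorphism is sqrt(-1804) ↦ -sqrt(-1804). Hence Gal(Q(sqrt(-1804))/Q) = Z/2Z.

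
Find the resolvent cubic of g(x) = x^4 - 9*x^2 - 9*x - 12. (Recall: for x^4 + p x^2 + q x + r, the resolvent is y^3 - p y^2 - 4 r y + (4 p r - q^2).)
h(y) = y^3 + 9*y^2 + 48*y + 351

Identify coefficients: p = -9, q = -9, r = -12.
Plug into h(y) = y^3 - p y^2 - 4 r y + (4 p r - q^2):
  h(y) = y^3 - (-9) y^2 - 4*(-12) y + (4*(-9)*(-12) - (-9)^2)
       = y^3 + (9) y^2 + (48) y + (351).
Simplifying: h(y) = y^3 + 9*y^2 + 48*y + 351.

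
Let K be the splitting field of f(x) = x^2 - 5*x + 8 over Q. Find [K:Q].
[K:Q] = 2

The discriminant of x^2 + (-5)*x + (8) is b^2 - 4c = 25 - (32) = -7. Since -7 is not a perfect square in Q, the polynomial is irreducible over Q. Its two roots generate a degree-2 extension, so [K:Q] = 2.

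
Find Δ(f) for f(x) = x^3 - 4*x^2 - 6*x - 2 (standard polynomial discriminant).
Δ = -44

For x^3 + a x^2 + b x + c the discriminant is Δ = 18 a b c - 4 a^3 c + a^2 b^2 - 4 b^3 - 27 c^2.
Plug a = -4, b = -6, c = -2:
  18*(-4)*(-6)*(-2) - 4*(-4)^3*(-2) + (-4)^2*(-6)^2 - 4*(-6)^3 - 27*(-2)^2
  = -864 + (-512) + 576 + (864) + (-108)
  = -44.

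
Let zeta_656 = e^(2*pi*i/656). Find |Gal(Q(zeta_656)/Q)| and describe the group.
|Gal(Q(zeta_656)/Q)| = phi(656) = 320; group ≅ (Z/656Z)^* ≅ Z/2Z × Z/4Z × Z/40Z

The n-th cyclotomic polynomial Φ_656(x) is the minimal polynomial of zeta_656 over Q and has degree phi(656) = 320. So Q(zeta_656) is a degree-320 Galois extension with Galois group (Z/656Z)^*. By CRT, (Z/656Z)^* ≅ (Z/16Z)^* × (Z/41Z)^*. Each prime-power unit group is (Z/16Z)^* ≅ Z/2Z × Z/4Z; (Z/41Z)^* ≅ Z/40Z. Hence Gal(Q(zeta_656)/Q) ≅ Z/2Z × Z/4Z × Z/40Z.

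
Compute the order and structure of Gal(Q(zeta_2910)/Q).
|Gal(Q(zeta_2910)/Q)| = phi(2910) = 768; group ≅ (Z/2910Z)^* ≅ Z/2Z × Z/4Z × Z/96Z

The n-th cyclotomic polynomial Φ_2910(x) is the minimal polynomial of zeta_2910 over Q and has degree phi(2910) = 768. So Q(zeta_2910) is a degree-768 Galois extension with Galois group (Z/2910Z)^*. By CRT, (Z/2910Z)^* ≅ (Z/2Z)^* × (Z/3Z)^* × (Z/5Z)^* × (Z/97Z)^*. Each prime-power unit group is (Z/2Z)^* ≅ trivial group (order 1); (Z/3Z)^* ≅ Z/2Z; (Z/5Z)^* ≅ Z/4Z; (Z/97Z)^* ≅ Z/96Z. Hence Gal(Q(zeta_2910)/Q) ≅ Z/2Z × Z/4Z × Z/96Z.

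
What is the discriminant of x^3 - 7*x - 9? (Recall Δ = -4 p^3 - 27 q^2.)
Δ = -815

For a depressed cubic x^3 + p x + q the discriminant is Δ = -4 p^3 - 27 q^2 = -4*(-7)^3 - 27*(-9)^2 = 1372 - 2187 = -815.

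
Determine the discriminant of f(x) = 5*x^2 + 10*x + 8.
Δ = -60

For a quadratic a x^2 + b x + c the discriminant is Δ = b^2 - 4ac = (10)^2 - 4*(5)*(8) = 100 - (160) = -60.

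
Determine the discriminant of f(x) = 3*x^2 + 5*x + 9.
Δ = -83

For a quadratic a x^2 + b x + c the discriminant is Δ = b^2 - 4ac = (5)^2 - 4*(3)*(9) = 25 - (108) = -83.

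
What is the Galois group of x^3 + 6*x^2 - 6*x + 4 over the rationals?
Gal(K/Q) = S_3 (symmetric group of order 6)

Compute the discriminant of x^3 + (6)*x^2 + (-6)*x + (4): Δ = -4320. Since Δ is not a rational square, the Galois group is not contained in A_3; it must be the full S_3 (irreducibility of the cubic rules out anything smaller).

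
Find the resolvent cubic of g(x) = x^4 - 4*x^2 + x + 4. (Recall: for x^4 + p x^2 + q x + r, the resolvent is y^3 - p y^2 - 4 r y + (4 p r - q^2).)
h(y) = y^3 + 4*y^2 - 16*y - 65

Identify coefficients: p = -4, q = 1, r = 4.
Plug into h(y) = y^3 - p y^2 - 4 r y + (4 p r - q^2):
  h(y) = y^3 - (-4) y^2 - 4*(4) y + (4*(-4)*(4) - (1)^2)
       = y^3 + (4) y^2 + (-16) y + (-65).
Simplifying: h(y) = y^3 + 4*y^2 - 16*y - 65.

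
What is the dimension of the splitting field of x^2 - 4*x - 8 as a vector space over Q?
[K:Q] = 2

The discriminant of x^2 + (-4)*x + (-8) is b^2 - 4c = 16 - (-32) = 48. Since 48 is not a perfect square in Q, the polynomial is irreducible over Q. Its two roots generate a degree-2 extension, so [K:Q] = 2.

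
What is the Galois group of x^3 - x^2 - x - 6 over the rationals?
Gal(K/Q) = S_3 (symmetric group of order 6)

Compute the discriminant of x^3 + (-1)*x^2 + (-1)*x + (-6): Δ = -1099. Since Δ is not a rational square, the Galois group is not contained in A_3; it must be the full S_3 (irreducibility of the cubic rules out anything smaller).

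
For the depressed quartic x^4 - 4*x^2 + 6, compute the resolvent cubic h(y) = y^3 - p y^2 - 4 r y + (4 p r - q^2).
h(y) = y^3 + 4*y^2 - 24*y - 96

Identify coefficients: p = -4, q = 0, r = 6.
Plug into h(y) = y^3 - p y^2 - 4 r y + (4 p r - q^2):
  h(y) = y^3 - (-4) y^2 - 4*(6) y + (4*(-4)*(6) - (0)^2)
       = y^3 + (4) y^2 + (-24) y + (-96).
Simplifying: h(y) = y^3 + 4*y^2 - 24*y - 96.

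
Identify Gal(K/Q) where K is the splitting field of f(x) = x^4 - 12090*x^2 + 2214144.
Gal(K/Q) = Z/2Z (cyclic of order 2)

f factors as (x^2 - 11904)(x^2 - 186), so the splitting field is K = Q(sqrt(11904), sqrt(186)). The squarefree part of 11904 is 186 and the squarefree part of 186 is also 186, so sqrt(11904) and sqrt(186) are both rational multiples of sqrt(186). Hence Q(sqrt(11904)) = Q(sqrt(186)) = Q(sqrt(186)), and the splitting field collapses to a single degree-2 extension with Galois group Z/2Z.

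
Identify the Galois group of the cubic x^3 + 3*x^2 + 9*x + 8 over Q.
Gal(K/Q) = S_3 (symmetric group of order 6)

Compute the discriminant of x^3 + (3)*x^2 + (9)*x + (8): Δ = -891. Since Δ is not a rational square, the Galois group is not contained in A_3; it must be the full S_3 (irreducibility of the cubic rules out anything smaller).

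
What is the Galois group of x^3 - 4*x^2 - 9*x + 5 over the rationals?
Gal(K/Q) = S_3 (symmetric group of order 6)

Compute the discriminant of x^3 + (-4)*x^2 + (-9)*x + (5): Δ = 8057. Since Δ is not a rational square, the Galois group is not contained in A_3; it must be the full S_3 (irreducibility of the cubic rules out anything smaller).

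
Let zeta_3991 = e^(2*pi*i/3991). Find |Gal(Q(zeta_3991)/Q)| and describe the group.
|Gal(Q(zeta_3991)/Q)| = phi(3991) = 3672; group ≅ (Z/3991Z)^* ≅ Z/12Z × Z/306Z

The n-th cyclotomic polynomial Φ_3991(x) is the minimal polynomial of zeta_3991 over Q and has degree phi(3991) = 3672. So Q(zeta_3991) is a degree-3672 Galois extension with Galois group (Z/3991Z)^*. By CRT, (Z/3991Z)^* ≅ (Z/13Z)^* × (Z/307Z)^*. Each prime-power unit group is (Z/13Z)^* ≅ Z/12Z; (Z/307Z)^* ≅ Z/306Z. Hence Gal(Q(zeta_3991)/Q) ≅ Z/12Z × Z/306Z.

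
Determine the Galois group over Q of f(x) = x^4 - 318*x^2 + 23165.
Gal(K/Q) = V_4 (Klein four-group, Z/2Z × Z/2Z)

f factors as (x^2 - 113)(x^2 - 205), so the splitting field is K = Q(sqrt(113), sqrt(205)). The elements 113, 205, 23165 are all non-squares in Q, so sqrt(113) and sqrt(205) generate independent quadratic extensions. Thus [K:Q] = 4 and Gal(K/Q) is generated by the two order-2 automorphisms sqrt(113) ↦ -sqrt(113) and sqrt(205) ↦ -sqrt(205), giving V_4.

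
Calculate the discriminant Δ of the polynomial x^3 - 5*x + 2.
Δ = 392

For a depressed cubic x^3 + p x + q the discriminant is Δ = -4 p^3 - 27 q^2 = -4*(-5)^3 - 27*(2)^2 = 500 - 108 = 392.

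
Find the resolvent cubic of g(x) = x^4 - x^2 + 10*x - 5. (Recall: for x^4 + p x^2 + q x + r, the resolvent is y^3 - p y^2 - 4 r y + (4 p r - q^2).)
h(y) = y^3 + y^2 + 20*y - 80

Identify coefficients: p = -1, q = 10, r = -5.
Plug into h(y) = y^3 - p y^2 - 4 r y + (4 p r - q^2):
  h(y) = y^3 - (-1) y^2 - 4*(-5) y + (4*(-1)*(-5) - (10)^2)
       = y^3 + (1) y^2 + (20) y + (-80).
Simplifying: h(y) = y^3 + y^2 + 20*y - 80.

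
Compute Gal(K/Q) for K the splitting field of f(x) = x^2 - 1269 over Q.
Gal(K/Q) = Z/2Z (cyclic of order 2)

x^2 - 1269 is irreducible over Q since 1269 is not a rational square. The splitting field Q(sqrt(1269)) has degree 2 over Q, and its unique nontrivial automorphism is sqrt(1269) ↦ -sqrt(1269). Hence Gal(Q(sqrt(1269))/Q) = Z/2Z.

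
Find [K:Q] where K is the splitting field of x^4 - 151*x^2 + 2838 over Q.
[K:Q] = 4

f factors as (x^2 - 22)(x^2 - 129); the splitting field is K = Q(sqrt(22), sqrt(129)). Since 22, 129, and 2838 are all non-squares in Q, the three subfields Q(sqrt(22)), Q(sqrt(129)), Q(sqrt(2838)) are distinct degree-2 extensions, so [K:Q] = 4 (Klein four Galois group).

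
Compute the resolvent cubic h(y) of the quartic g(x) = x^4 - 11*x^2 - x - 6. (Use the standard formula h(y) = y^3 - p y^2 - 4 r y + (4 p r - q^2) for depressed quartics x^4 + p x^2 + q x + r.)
h(y) = y^3 + 11*y^2 + 24*y + 263

Identify coefficients: p = -11, q = -1, r = -6.
Plug into h(y) = y^3 - p y^2 - 4 r y + (4 p r - q^2):
  h(y) = y^3 - (-11) y^2 - 4*(-6) y + (4*(-11)*(-6) - (-1)^2)
       = y^3 + (11) y^2 + (24) y + (263).
Simplifying: h(y) = y^3 + 11*y^2 + 24*y + 263.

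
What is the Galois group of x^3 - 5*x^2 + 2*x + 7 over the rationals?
Gal(K/Q) = S_3 (symmetric group of order 6)

Compute the discriminant of x^3 + (-5)*x^2 + (2)*x + (7): Δ = 985. Since Δ is not a rational square, the Galois group is not contained in A_3; it must be the full S_3 (irreducibility of the cubic rules out anything smaller).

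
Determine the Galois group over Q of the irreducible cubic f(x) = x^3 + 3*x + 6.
Gal(K/Q) = S_3 (symmetric group of order 6)

Compute the discriminant of x^3 + (0)*x^2 + (3)*x + (6): Δ = -1080. Since Δ is not a rational square, the Galois group is not contained in A_3; it must be the full S_3 (irreducibility of the cubic rules out anything smaller).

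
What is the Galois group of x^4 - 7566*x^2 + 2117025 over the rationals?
Gal(K/Q) = Z/2Z (cyclic of order 2)

f factors as (x^2 - 7275)(x^2 - 291), so the splitting field is K = Q(sqrt(7275), sqrt(291)). The squarefree part of 7275 is 291 and the squarefree part of 291 is also 291, so sqrt(7275) and sqrt(291) are both rational multiples of sqrt(291). Hence Q(sqrt(7275)) = Q(sqrt(291)) = Q(sqrt(291)), and the splitting field collapses to a single degree-2 extension with Galois group Z/2Z.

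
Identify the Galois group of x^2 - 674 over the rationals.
Gal(K/Q) = Z/2Z (cyclic of order 2)

x^2 - 674 is irreducible over Q since 674 is not a rational square. The splitting field Q(sqrt(674)) has degree 2 over Q, and its unique nontrivial automorphism is sqrt(674) ↦ -sqrt(674). Hence Gal(Q(sqrt(674))/Q) = Z/2Z.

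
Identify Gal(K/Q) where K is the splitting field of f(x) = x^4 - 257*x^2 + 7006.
Gal(K/Q) = V_4 (Klein four-group, Z/2Z × Z/2Z)

f factors as (x^2 - 226)(x^2 - 31), so the splitting field is K = Q(sqrt(226), sqrt(31)). The elements 226, 31, 7006 are all non-squares in Q, so sqrt(226) and sqrt(31) generate independent quadratic extensions. Thus [K:Q] = 4 and Gal(K/Q) is generated by the two order-2 automorphisms sqrt(226) ↦ -sqrt(226) and sqrt(31) ↦ -sqrt(31), giving V_4.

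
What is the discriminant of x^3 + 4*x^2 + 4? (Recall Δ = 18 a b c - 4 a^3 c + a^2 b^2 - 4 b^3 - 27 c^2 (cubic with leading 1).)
Δ = -1456

For x^3 + a x^2 + b x + c the discriminant is Δ = 18 a b c - 4 a^3 c + a^2 b^2 - 4 b^3 - 27 c^2.
Plug a = 4, b = 0, c = 4:
  18*(4)*(0)*(4) - 4*(4)^3*(4) + (4)^2*(0)^2 - 4*(0)^3 - 27*(4)^2
  = 0 + (-1024) + 0 + (0) + (-432)
  = -1456.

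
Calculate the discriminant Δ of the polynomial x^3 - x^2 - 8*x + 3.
Δ = 2313

For x^3 + a x^2 + b x + c the discriminant is Δ = 18 a b c - 4 a^3 c + a^2 b^2 - 4 b^3 - 27 c^2.
Plug a = -1, b = -8, c = 3:
  18*(-1)*(-8)*(3) - 4*(-1)^3*(3) + (-1)^2*(-8)^2 - 4*(-8)^3 - 27*(3)^2
  = 432 + (12) + 64 + (2048) + (-243)
  = 2313.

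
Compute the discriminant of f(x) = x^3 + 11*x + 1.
Δ = -5351

For a depressed cubic x^3 + p x + q the discriminant is Δ = -4 p^3 - 27 q^2 = -4*(11)^3 - 27*(1)^2 = -5324 - 27 = -5351.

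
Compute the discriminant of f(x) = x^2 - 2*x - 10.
Δ = 44

For a quadratic a x^2 + b x + c the discriminant is Δ = b^2 - 4ac = (-2)^2 - 4*(1)*(-10) = 4 - (-40) = 44.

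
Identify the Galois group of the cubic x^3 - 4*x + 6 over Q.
Gal(K/Q) = S_3 (symmetric group of order 6)

Compute the discriminant of x^3 + (0)*x^2 + (-4)*x + (6): Δ = -716. Since Δ is not a rational square, the Galois group is not contained in A_3; it must be the full S_3 (irreducibility of the cubic rules out anything smaller).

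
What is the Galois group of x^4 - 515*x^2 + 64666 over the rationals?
Gal(K/Q) = V_4 (Klein four-group, Z/2Z × Z/2Z)

f factors as (x^2 - 217)(x^2 - 298), so the splitting field is K = Q(sqrt(217), sqrt(298)). The elements 217, 298, 64666 are all non-squares in Q, so sqrt(217) and sqrt(298) generate independent quadratic extensions. Thus [K:Q] = 4 and Gal(K/Q) is generated by the two order-2 automorphisms sqrt(217) ↦ -sqrt(217) and sqrt(298) ↦ -sqrt(298), giving V_4.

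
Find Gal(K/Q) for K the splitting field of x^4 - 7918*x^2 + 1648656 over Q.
Gal(K/Q) = Z/2Z (cyclic of order 2)

f factors as (x^2 - 214)(x^2 - 7704), so the splitting field is K = Q(sqrt(214), sqrt(7704)). The squarefree part of 214 is 214 and the squarefree part of 7704 is also 214, so sqrt(214) and sqrt(7704) are both rational multiples of sqrt(214). Hence Q(sqrt(214)) = Q(sqrt(7704)) = Q(sqrt(214)), and the splitting field collapses to a single degree-2 extension with Galois group Z/2Z.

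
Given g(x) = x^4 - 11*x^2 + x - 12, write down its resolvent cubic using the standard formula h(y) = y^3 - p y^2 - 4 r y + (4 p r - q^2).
h(y) = y^3 + 11*y^2 + 48*y + 527

Identify coefficients: p = -11, q = 1, r = -12.
Plug into h(y) = y^3 - p y^2 - 4 r y + (4 p r - q^2):
  h(y) = y^3 - (-11) y^2 - 4*(-12) y + (4*(-11)*(-12) - (1)^2)
       = y^3 + (11) y^2 + (48) y + (527).
Simplifying: h(y) = y^3 + 11*y^2 + 48*y + 527.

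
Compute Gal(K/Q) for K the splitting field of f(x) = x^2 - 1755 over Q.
Gal(K/Q) = Z/2Z (cyclic of order 2)

x^2 - 1755 is irreducible over Q since 1755 is not a rational square. The splitting field Q(sqrt(1755)) has degree 2 over Q, and its unique nontrivial automorphism is sqrt(1755) ↦ -sqrt(1755). Hence Gal(Q(sqrt(1755))/Q) = Z/2Z.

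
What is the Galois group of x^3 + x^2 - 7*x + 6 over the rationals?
Gal(K/Q) = S_3 (symmetric group of order 6)

Compute the discriminant of x^3 + (1)*x^2 + (-7)*x + (6): Δ = -331. Since Δ is not a rational square, the Galois group is not contained in A_3; it must be the full S_3 (irreducibility of the cubic rules out anything smaller).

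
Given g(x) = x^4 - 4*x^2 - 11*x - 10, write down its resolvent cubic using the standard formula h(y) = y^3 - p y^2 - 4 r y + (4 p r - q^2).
h(y) = y^3 + 4*y^2 + 40*y + 39

Identify coefficients: p = -4, q = -11, r = -10.
Plug into h(y) = y^3 - p y^2 - 4 r y + (4 p r - q^2):
  h(y) = y^3 - (-4) y^2 - 4*(-10) y + (4*(-4)*(-10) - (-11)^2)
       = y^3 + (4) y^2 + (40) y + (39).
Simplifying: h(y) = y^3 + 4*y^2 + 40*y + 39.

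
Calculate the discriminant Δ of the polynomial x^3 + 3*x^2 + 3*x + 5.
Δ = -432

For x^3 + a x^2 + b x + c the discriminant is Δ = 18 a b c - 4 a^3 c + a^2 b^2 - 4 b^3 - 27 c^2.
Plug a = 3, b = 3, c = 5:
  18*(3)*(3)*(5) - 4*(3)^3*(5) + (3)^2*(3)^2 - 4*(3)^3 - 27*(5)^2
  = 810 + (-540) + 81 + (-108) + (-675)
  = -432.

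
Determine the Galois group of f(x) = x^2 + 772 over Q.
Gal(K/Q) = Z/2Z (cyclic of order 2)

x^2 + 772 is irreducible over Q since -772 is not a rational square. The splitting field Q(sqrt(-772)) has degree 2 over Q, and its unique nontrivial automorphism is sqrt(-772) ↦ -sqrt(-772). Hence Gal(Q(sqrt(-772))/Q) = Z/2Z.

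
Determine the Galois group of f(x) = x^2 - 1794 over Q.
Gal(K/Q) = Z/2Z (cyclic of order 2)

x^2 - 1794 is irreducible over Q since 1794 is not a rational square. The splitting field Q(sqrt(1794)) has degree 2 over Q, and its unique nontrivial automorphism is sqrt(1794) ↦ -sqrt(1794). Hence Gal(Q(sqrt(1794))/Q) = Z/2Z.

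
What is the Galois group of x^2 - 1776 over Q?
Gal(K/Q) = Z/2Z (cyclic of order 2)

x^2 - 1776 is irreducible over Q since 1776 is not a rational square. The splitting field Q(sqrt(1776)) has degree 2 over Q, and its unique nontrivial automorphism is sqrt(1776) ↦ -sqrt(1776). Hence Gal(Q(sqrt(1776))/Q) = Z/2Z.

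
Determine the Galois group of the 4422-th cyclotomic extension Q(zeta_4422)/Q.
|Gal(Q(zeta_4422)/Q)| = phi(4422) = 1320; group ≅ (Z/4422Z)^* ≅ Z/2Z × Z/10Z × Z/66Z

The n-th cyclotomic polynomial Φ_4422(x) is the minimal polynomial of zeta_4422 over Q and has degree phi(4422) = 1320. So Q(zeta_4422) is a degree-1320 Galois extension with Galois group (Z/4422Z)^*. By CRT, (Z/4422Z)^* ≅ (Z/2Z)^* × (Z/3Z)^* × (Z/11Z)^* × (Z/67Z)^*. Each prime-power unit group is (Z/2Z)^* ≅ trivial group (order 1); (Z/3Z)^* ≅ Z/2Z; (Z/11Z)^* ≅ Z/10Z; (Z/67Z)^* ≅ Z/66Z. Hence Gal(Q(zeta_4422)/Q) ≅ Z/2Z × Z/10Z × Z/66Z.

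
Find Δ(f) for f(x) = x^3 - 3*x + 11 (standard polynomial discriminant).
Δ = -3159

For a depressed cubic x^3 + p x + q the discriminant is Δ = -4 p^3 - 27 q^2 = -4*(-3)^3 - 27*(11)^2 = 108 - 3267 = -3159.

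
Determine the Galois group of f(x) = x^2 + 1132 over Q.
Gal(K/Q) = Z/2Z (cyclic of order 2)

x^2 + 1132 is irreducible over Q since -1132 is not a rational square. The splitting field Q(sqrt(-1132)) has degree 2 over Q, and its unique nontrivial automorphism is sqrt(-1132) ↦ -sqrt(-1132). Hence Gal(Q(sqrt(-1132))/Q) = Z/2Z.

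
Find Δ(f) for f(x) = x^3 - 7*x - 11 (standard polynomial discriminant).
Δ = -1895

For a depressed cubic x^3 + p x + q the discriminant is Δ = -4 p^3 - 27 q^2 = -4*(-7)^3 - 27*(-11)^2 = 1372 - 3267 = -1895.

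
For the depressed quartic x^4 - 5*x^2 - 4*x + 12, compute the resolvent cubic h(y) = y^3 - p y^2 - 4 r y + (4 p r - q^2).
h(y) = y^3 + 5*y^2 - 48*y - 256

Identify coefficients: p = -5, q = -4, r = 12.
Plug into h(y) = y^3 - p y^2 - 4 r y + (4 p r - q^2):
  h(y) = y^3 - (-5) y^2 - 4*(12) y + (4*(-5)*(12) - (-4)^2)
       = y^3 + (5) y^2 + (-48) y + (-256).
Simplifying: h(y) = y^3 + 5*y^2 - 48*y - 256.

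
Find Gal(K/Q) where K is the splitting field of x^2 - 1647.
Gal(K/Q) = Z/2Z (cyclic of order 2)

x^2 - 1647 is irreducible over Q since 1647 is not a rational square. The splitting field Q(sqrt(1647)) has degree 2 over Q, and its unique nontrivial automorphism is sqrt(1647) ↦ -sqrt(1647). Hence Gal(Q(sqrt(1647))/Q) = Z/2Z.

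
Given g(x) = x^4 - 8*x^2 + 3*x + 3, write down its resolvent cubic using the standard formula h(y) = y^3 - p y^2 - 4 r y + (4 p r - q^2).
h(y) = y^3 + 8*y^2 - 12*y - 105

Identify coefficients: p = -8, q = 3, r = 3.
Plug into h(y) = y^3 - p y^2 - 4 r y + (4 p r - q^2):
  h(y) = y^3 - (-8) y^2 - 4*(3) y + (4*(-8)*(3) - (3)^2)
       = y^3 + (8) y^2 + (-12) y + (-105).
Simplifying: h(y) = y^3 + 8*y^2 - 12*y - 105.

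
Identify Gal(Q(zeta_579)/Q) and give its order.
|Gal(Q(zeta_579)/Q)| = phi(579) = 384; group ≅ (Z/579Z)^* ≅ Z/2Z × Z/192Z

The n-th cyclotomic polynomial Φ_579(x) is the minimal polynomial of zeta_579 over Q and has degree phi(579) = 384. So Q(zeta_579) is a degree-384 Galois extension with Galois group (Z/579Z)^*. By CRT, (Z/579Z)^* ≅ (Z/3Z)^* × (Z/193Z)^*. Each prime-power unit group is (Z/3Z)^* ≅ Z/2Z; (Z/193Z)^* ≅ Z/192Z. Hence Gal(Q(zeta_579)/Q) ≅ Z/2Z × Z/192Z.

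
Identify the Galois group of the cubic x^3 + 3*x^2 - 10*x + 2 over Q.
Gal(K/Q) = S_3 (symmetric group of order 6)

Compute the discriminant of x^3 + (3)*x^2 + (-10)*x + (2): Δ = 3496. Since Δ is not a rational square, the Galois group is not contained in A_3; it must be the full S_3 (irreducibility of the cubic rules out anything smaller).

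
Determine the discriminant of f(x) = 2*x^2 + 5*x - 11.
Δ = 113

For a quadratic a x^2 + b x + c the discriminant is Δ = b^2 - 4ac = (5)^2 - 4*(2)*(-11) = 25 - (-88) = 113.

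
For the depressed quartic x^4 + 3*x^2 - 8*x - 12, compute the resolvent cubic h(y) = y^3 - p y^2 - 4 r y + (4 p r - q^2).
h(y) = y^3 - 3*y^2 + 48*y - 208

Identify coefficients: p = 3, q = -8, r = -12.
Plug into h(y) = y^3 - p y^2 - 4 r y + (4 p r - q^2):
  h(y) = y^3 - (3) y^2 - 4*(-12) y + (4*(3)*(-12) - (-8)^2)
       = y^3 + (-3) y^2 + (48) y + (-208).
Simplifying: h(y) = y^3 - 3*y^2 + 48*y - 208.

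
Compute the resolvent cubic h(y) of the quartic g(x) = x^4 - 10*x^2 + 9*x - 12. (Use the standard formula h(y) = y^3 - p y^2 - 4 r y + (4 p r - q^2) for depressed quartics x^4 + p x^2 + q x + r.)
h(y) = y^3 + 10*y^2 + 48*y + 399

Identify coefficients: p = -10, q = 9, r = -12.
Plug into h(y) = y^3 - p y^2 - 4 r y + (4 p r - q^2):
  h(y) = y^3 - (-10) y^2 - 4*(-12) y + (4*(-10)*(-12) - (9)^2)
       = y^3 + (10) y^2 + (48) y + (399).
Simplifying: h(y) = y^3 + 10*y^2 + 48*y + 399.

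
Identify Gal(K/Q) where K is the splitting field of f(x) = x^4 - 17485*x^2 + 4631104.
Gal(K/Q) = Z/2Z (cyclic of order 2)

f factors as (x^2 - 269)(x^2 - 17216), so the splitting field is K = Q(sqrt(269), sqrt(17216)). The squarefree part of 269 is 269 and the squarefree part of 17216 is also 269, so sqrt(269) and sqrt(17216) are both rational multiples of sqrt(269). Hence Q(sqrt(269)) = Q(sqrt(17216)) = Q(sqrt(269)), and the splitting field collapses to a single degree-2 extension with Galois group Z/2Z.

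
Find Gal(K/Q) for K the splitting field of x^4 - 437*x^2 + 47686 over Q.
Gal(K/Q) = V_4 (Klein four-group, Z/2Z × Z/2Z)

f factors as (x^2 - 211)(x^2 - 226), so the splitting field is K = Q(sqrt(211), sqrt(226)). The elements 211, 226, 47686 are all non-squares in Q, so sqrt(211) and sqrt(226) generate independent quadratic extensions. Thus [K:Q] = 4 and Gal(K/Q) is generated by the two order-2 automorphisms sqrt(211) ↦ -sqrt(211) and sqrt(226) ↦ -sqrt(226), giving V_4.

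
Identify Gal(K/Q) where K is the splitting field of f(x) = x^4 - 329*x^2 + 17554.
Gal(K/Q) = V_4 (Klein four-group, Z/2Z × Z/2Z)

f factors as (x^2 - 262)(x^2 - 67), so the splitting field is K = Q(sqrt(262), sqrt(67)). The elements 262, 67, 17554 are all non-squares in Q, so sqrt(262) and sqrt(67) generate independent quadratic extensions. Thus [K:Q] = 4 and Gal(K/Q) is generated by the two order-2 automorphisms sqrt(262) ↦ -sqrt(262) and sqrt(67) ↦ -sqrt(67), giving V_4.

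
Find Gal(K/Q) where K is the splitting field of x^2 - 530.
Gal(K/Q) = Z/2Z (cyclic of order 2)

x^2 - 530 is irreducible over Q since 530 is not a rational square. The splitting field Q(sqrt(530)) has degree 2 over Q, and its unique nontrivial automorphism is sqrt(530) ↦ -sqrt(530). Hence Gal(Q(sqrt(530))/Q) = Z/2Z.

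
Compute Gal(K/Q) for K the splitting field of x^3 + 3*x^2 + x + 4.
Gal(K/Q) = S_3 (symmetric group of order 6)

Compute the discriminant of x^3 + (3)*x^2 + (1)*x + (4): Δ = -643. Since Δ is not a rational square, the Galois group is not contained in A_3; it must be the full S_3 (irreducibility of the cubic rules out anything smaller).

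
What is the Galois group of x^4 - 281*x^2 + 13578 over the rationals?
Gal(K/Q) = V_4 (Klein four-group, Z/2Z × Z/2Z)

f factors as (x^2 - 62)(x^2 - 219), so the splitting field is K = Q(sqrt(62), sqrt(219)). The elements 62, 219, 13578 are all non-squares in Q, so sqrt(62) and sqrt(219) generate independent quadratic extensions. Thus [K:Q] = 4 and Gal(K/Q) is generated by the two order-2 automorphisms sqrt(62) ↦ -sqrt(62) and sqrt(219) ↦ -sqrt(219), giving V_4.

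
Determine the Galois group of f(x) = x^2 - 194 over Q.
Gal(K/Q) = Z/2Z (cyclic of order 2)

x^2 - 194 is irreducible over Q since 194 is not a rational square. The splitting field Q(sqrt(194)) has degree 2 over Q, and its unique nontrivial automorphism is sqrt(194) ↦ -sqrt(194). Hence Gal(Q(sqrt(194))/Q) = Z/2Z.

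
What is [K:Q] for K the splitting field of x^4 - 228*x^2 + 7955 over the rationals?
[K:Q] = 4

f factors as (x^2 - 185)(x^2 - 43); the splitting field is K = Q(sqrt(185), sqrt(43)). Since 185, 43, and 7955 are all non-squares in Q, the three subfields Q(sqrt(185)), Q(sqrt(43)), Q(sqrt(7955)) are distinct degree-2 extensions, so [K:Q] = 4 (Klein four Galois group).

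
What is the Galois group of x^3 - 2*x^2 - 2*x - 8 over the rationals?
Gal(K/Q) = S_3 (symmetric group of order 6)

Compute the discriminant of x^3 + (-2)*x^2 + (-2)*x + (-8): Δ = -2512. Since Δ is not a rational square, the Galois group is not contained in A_3; it must be the full S_3 (irreducibility of the cubic rules out anything smaller).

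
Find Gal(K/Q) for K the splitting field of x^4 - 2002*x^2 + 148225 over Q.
Gal(K/Q) = Z/2Z (cyclic of order 2)

f factors as (x^2 - 1925)(x^2 - 77), so the splitting field is K = Q(sqrt(1925), sqrt(77)). The squarefree part of 1925 is 77 and the squarefree part of 77 is also 77, so sqrt(1925) and sqrt(77) are both rational multiples of sqrt(77). Hence Q(sqrt(1925)) = Q(sqrt(77)) = Q(sqrt(77)), and the splitting field collapses to a single degree-2 extension with Galois group Z/2Z.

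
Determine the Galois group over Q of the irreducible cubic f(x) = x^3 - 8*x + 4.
Gal(K/Q) = S_3 (symmetric group of order 6)

Compute the discriminant of x^3 + (0)*x^2 + (-8)*x + (4): Δ = 1616. Since Δ is not a rational square, the Galois group is not contained in A_3; it must be the full S_3 (irreducibility of the cubic rules out anything smaller).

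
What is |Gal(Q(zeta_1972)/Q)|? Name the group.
|Gal(Q(zeta_1972)/Q)| = phi(1972) = 896; group ≅ (Z/1972Z)^* ≅ Z/2Z × Z/16Z × Z/28Z

The n-th cyclotomic polynomial Φ_1972(x) is the minimal polynomial of zeta_1972 over Q and has degree phi(1972) = 896. So Q(zeta_1972) is a degree-896 Galois extension with Galois group (Z/1972Z)^*. By CRT, (Z/1972Z)^* ≅ (Z/4Z)^* × (Z/17Z)^* × (Z/29Z)^*. Each prime-power unit group is (Z/4Z)^* ≅ Z/2Z; (Z/17Z)^* ≅ Z/16Z; (Z/29Z)^* ≅ Z/28Z. Hence Gal(Q(zeta_1972)/Q) ≅ Z/2Z × Z/16Z × Z/28Z.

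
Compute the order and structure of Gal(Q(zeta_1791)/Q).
|Gal(Q(zeta_1791)/Q)| = phi(1791) = 1188; group ≅ (Z/1791Z)^* ≅ Z/6Z × Z/198Z

The n-th cyclotomic polynomial Φ_1791(x) is the minimal polynomial of zeta_1791 over Q and has degree phi(1791) = 1188. So Q(zeta_1791) is a degree-1188 Galois extension with Galois group (Z/1791Z)^*. By CRT, (Z/1791Z)^* ≅ (Z/9Z)^* × (Z/199Z)^*. Each prime-power unit group is (Z/9Z)^* ≅ Z/6Z; (Z/199Z)^* ≅ Z/198Z. Hence Gal(Q(zeta_1791)/Q) ≅ Z/6Z × Z/198Z.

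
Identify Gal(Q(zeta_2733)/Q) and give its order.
|Gal(Q(zeta_2733)/Q)| = phi(2733) = 1820; group ≅ (Z/2733Z)^* ≅ Z/2Z × Z/910Z

The n-th cyclotomic polynomial Φ_2733(x) is the minimal polynomial of zeta_2733 over Q and has degree phi(2733) = 1820. So Q(zeta_2733) is a degree-1820 Galois extension with Galois group (Z/2733Z)^*. By CRT, (Z/2733Z)^* ≅ (Z/3Z)^* × (Z/911Z)^*. Each prime-power unit group is (Z/3Z)^* ≅ Z/2Z; (Z/911Z)^* ≅ Z/910Z. Hence Gal(Q(zeta_2733)/Q) ≅ Z/2Z × Z/910Z.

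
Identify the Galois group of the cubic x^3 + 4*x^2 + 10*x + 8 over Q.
Gal(K/Q) = S_3 (symmetric group of order 6)

Compute the discriminant of x^3 + (4)*x^2 + (10)*x + (8): Δ = -416. Since Δ is not a rational square, the Galois group is not contained in A_3; it must be the full S_3 (irreducibility of the cubic rules out anything smaller).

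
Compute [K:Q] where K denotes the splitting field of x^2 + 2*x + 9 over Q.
[K:Q] = 2

The discriminant of x^2 + (2)*x + (9) is b^2 - 4c = 4 - (36) = -32. Since -32 is not a perfect square in Q, the polynomial is irreducible over Q. Its two roots generate a degree-2 extension, so [K:Q] = 2.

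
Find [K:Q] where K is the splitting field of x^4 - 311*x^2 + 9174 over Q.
[K:Q] = 4

f factors as (x^2 - 33)(x^2 - 278); the splitting field is K = Q(sqrt(33), sqrt(278)). Since 33, 278, and 9174 are all non-squares in Q, the three subfields Q(sqrt(33)), Q(sqrt(278)), Q(sqrt(9174)) are distinct degree-2 extensions, so [K:Q] = 4 (Klein four Galois group).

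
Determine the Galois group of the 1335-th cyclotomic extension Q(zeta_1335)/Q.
|Gal(Q(zeta_1335)/Q)| = phi(1335) = 704; group ≅ (Z/1335Z)^* ≅ Z/2Z × Z/4Z × Z/88Z

The n-th cyclotomic polynomial Φ_1335(x) is the minimal polynomial of zeta_1335 over Q and has degree phi(1335) = 704. So Q(zeta_1335) is a degree-704 Galois extension with Galois group (Z/1335Z)^*. By CRT, (Z/1335Z)^* ≅ (Z/3Z)^* × (Z/5Z)^* × (Z/89Z)^*. Each prime-power unit group is (Z/3Z)^* ≅ Z/2Z; (Z/5Z)^* ≅ Z/4Z; (Z/89Z)^* ≅ Z/88Z. Hence Gal(Q(zeta_1335)/Q) ≅ Z/2Z × Z/4Z × Z/88Z.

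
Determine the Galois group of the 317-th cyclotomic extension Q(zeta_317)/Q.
|Gal(Q(zeta_317)/Q)| = phi(317) = 316; group ≅ (Z/317Z)^* ≅ Z/316Z

The n-th cyclotomic polynomial Φ_317(x) is the minimal polynomial of zeta_317 over Q and has degree phi(317) = 316. So Q(zeta_317) is a degree-316 Galois extension with Galois group (Z/317Z)^*. (Z/317Z)^* is cyclic since 317 is an odd prime power (or 4). Hence Gal(Q(zeta_317)/Q) ≅ Z/316Z.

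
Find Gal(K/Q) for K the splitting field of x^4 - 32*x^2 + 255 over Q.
Gal(K/Q) = V_4 (Klein four-group, Z/2Z × Z/2Z)

f factors as (x^2 - 17)(x^2 - 15), so the splitting field is K = Q(sqrt(17), sqrt(15)). The elements 17, 15, 255 are all non-squares in Q, so sqrt(17) and sqrt(15) generate independent quadratic extensions. Thus [K:Q] = 4 and Gal(K/Q) is generated by the two order-2 automorphisms sqrt(17) ↦ -sqrt(17) and sqrt(15) ↦ -sqrt(15), giving V_4.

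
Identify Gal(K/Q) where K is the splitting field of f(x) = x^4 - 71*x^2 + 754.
Gal(K/Q) = V_4 (Klein four-group, Z/2Z × Z/2Z)

f factors as (x^2 - 58)(x^2 - 13), so the splitting field is K = Q(sqrt(58), sqrt(13)). The elements 58, 13, 754 are all non-squares in Q, so sqrt(58) and sqrt(13) generate independent quadratic extensions. Thus [K:Q] = 4 and Gal(K/Q) is generated by the two order-2 automorphisms sqrt(58) ↦ -sqrt(58) and sqrt(13) ↦ -sqrt(13), giving V_4.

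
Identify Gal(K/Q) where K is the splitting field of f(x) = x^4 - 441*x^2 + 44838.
Gal(K/Q) = V_4 (Klein four-group, Z/2Z × Z/2Z)

f factors as (x^2 - 282)(x^2 - 159), so the splitting field is K = Q(sqrt(282), sqrt(159)). The elements 282, 159, 44838 are all non-squares in Q, so sqrt(282) and sqrt(159) generate independent quadratic extensions. Thus [K:Q] = 4 and Gal(K/Q) is generated by the two order-2 automorphisms sqrt(282) ↦ -sqrt(282) and sqrt(159) ↦ -sqrt(159), giving V_4.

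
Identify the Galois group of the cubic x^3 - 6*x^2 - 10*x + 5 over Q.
Gal(K/Q) = S_3 (symmetric group of order 6)

Compute the discriminant of x^3 + (-6)*x^2 + (-10)*x + (5): Δ = 16645. Since Δ is not a rational square, the Galois group is not contained in A_3; it must be the full S_3 (irreducibility of the cubic rules out anything smaller).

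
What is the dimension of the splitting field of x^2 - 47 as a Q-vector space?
[K:Q] = 2

The polynomial x^2 - 47 is irreducible over Q since 47 is not a perfect square. Its splitting field is Q(sqrt(47)), which has degree 2 over Q.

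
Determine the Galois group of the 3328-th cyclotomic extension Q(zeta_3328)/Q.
|Gal(Q(zeta_3328)/Q)| = phi(3328) = 1536; group ≅ (Z/3328Z)^* ≅ Z/2Z × Z/12Z × Z/64Z

The n-th cyclotomic polynomial Φ_3328(x) is the minimal polynomial of zeta_3328 over Q and has degree phi(3328) = 1536. So Q(zeta_3328) is a degree-1536 Galois extension with Galois group (Z/3328Z)^*. By CRT, (Z/3328Z)^* ≅ (Z/256Z)^* × (Z/13Z)^*. Each prime-power unit group is (Z/256Z)^* ≅ Z/2Z × Z/64Z; (Z/13Z)^* ≅ Z/12Z. Hence Gal(Q(zeta_3328)/Q) ≅ Z/2Z × Z/12Z × Z/64Z.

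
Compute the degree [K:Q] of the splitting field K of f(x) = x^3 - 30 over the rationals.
[K:Q] = 6

x^3 - 30 has one real root r = 30^(1/3) and two complex roots r*zeta_3, r*zeta_3^2 where zeta_3 = e^(2*pi*i/3). The splitting field is Q(r, zeta_3). [Q(r):Q] = 3 and [Q(zeta_3):Q] = 2 with gcd = 1, so [Q(r, zeta_3):Q] = 3 * 2 = 6.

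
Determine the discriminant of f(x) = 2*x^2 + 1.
Δ = -8

For a quadratic a x^2 + b x + c the discriminant is Δ = b^2 - 4ac = (0)^2 - 4*(2)*(1) = 0 - (8) = -8.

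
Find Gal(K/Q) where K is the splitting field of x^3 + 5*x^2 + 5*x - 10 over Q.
Gal(K/Q) = S_3 (symmetric group of order 6)

Compute the discriminant of x^3 + (5)*x^2 + (5)*x + (-10): Δ = -2075. Since Δ is not a rational square, the Galois group is not contained in A_3; it must be the full S_3 (irreducibility of the cubic rules out anything smaller).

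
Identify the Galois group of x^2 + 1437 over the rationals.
Gal(K/Q) = Z/2Z (cyclic of order 2)

x^2 + 1437 is irreducible over Q since -1437 is not a rational square. The splitting field Q(sqrt(-1437)) has degree 2 over Q, and its unique nontrivial automorphism is sqrt(-1437) ↦ -sqrt(-1437). Hence Gal(Q(sqrt(-1437))/Q) = Z/2Z.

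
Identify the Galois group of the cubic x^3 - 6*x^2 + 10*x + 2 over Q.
Gal(K/Q) = S_3 (symmetric group of order 6)

Compute the discriminant of x^3 + (-6)*x^2 + (10)*x + (2): Δ = -940. Since Δ is not a rational square, the Galois group is not contained in A_3; it must be the full S_3 (irreducibility of the cubic rules out anything smaller).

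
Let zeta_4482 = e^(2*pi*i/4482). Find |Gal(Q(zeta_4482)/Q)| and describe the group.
|Gal(Q(zeta_4482)/Q)| = phi(4482) = 1476; group ≅ (Z/4482Z)^* ≅ Z/18Z × Z/82Z

The n-th cyclotomic polynomial Φ_4482(x) is the minimal polynomial of zeta_4482 over Q and has degree phi(4482) = 1476. So Q(zeta_4482) is a degree-1476 Galois extension with Galois group (Z/4482Z)^*. By CRT, (Z/4482Z)^* ≅ (Z/2Z)^* × (Z/27Z)^* × (Z/83Z)^*. Each prime-power unit group is (Z/2Z)^* ≅ trivial group (order 1); (Z/27Z)^* ≅ Z/18Z; (Z/83Z)^* ≅ Z/82Z. Hence Gal(Q(zeta_4482)/Q) ≅ Z/18Z × Z/82Z.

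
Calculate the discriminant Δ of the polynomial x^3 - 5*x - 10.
Δ = -2200

For a depressed cubic x^3 + p x + q the discriminant is Δ = -4 p^3 - 27 q^2 = -4*(-5)^3 - 27*(-10)^2 = 500 - 2700 = -2200.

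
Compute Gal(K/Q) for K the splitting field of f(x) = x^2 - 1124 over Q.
Gal(K/Q) = Z/2Z (cyclic of order 2)

x^2 - 1124 is irreducible over Q since 1124 is not a rational square. The splitting field Q(sqrt(1124)) has degree 2 over Q, and its unique nontrivial automorphism is sqrt(1124) ↦ -sqrt(1124). Hence Gal(Q(sqrt(1124))/Q) = Z/2Z.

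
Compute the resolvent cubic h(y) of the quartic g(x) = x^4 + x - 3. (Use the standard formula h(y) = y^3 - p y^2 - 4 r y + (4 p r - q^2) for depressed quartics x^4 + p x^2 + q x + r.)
h(y) = y^3 + 12*y - 1

Identify coefficients: p = 0, q = 1, r = -3.
Plug into h(y) = y^3 - p y^2 - 4 r y + (4 p r - q^2):
  h(y) = y^3 - (0) y^2 - 4*(-3) y + (4*(0)*(-3) - (1)^2)
       = y^3 + (0) y^2 + (12) y + (-1).
Simplifying: h(y) = y^3 + 12*y - 1.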